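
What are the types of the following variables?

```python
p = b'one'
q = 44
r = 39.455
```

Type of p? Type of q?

p is bytes; q is int

bytes, int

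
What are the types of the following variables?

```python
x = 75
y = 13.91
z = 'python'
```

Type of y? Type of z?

y is float; z is str

float, str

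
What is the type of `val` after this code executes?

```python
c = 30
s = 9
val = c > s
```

Comparison operators return bool

bool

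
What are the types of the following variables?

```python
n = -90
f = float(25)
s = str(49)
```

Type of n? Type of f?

n is int; f is float

int, float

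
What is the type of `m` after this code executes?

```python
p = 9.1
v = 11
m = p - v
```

float - int returns float (9.1 - 11 = -1.9)

float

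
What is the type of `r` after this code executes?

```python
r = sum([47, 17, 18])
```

sum() of ints returns int

int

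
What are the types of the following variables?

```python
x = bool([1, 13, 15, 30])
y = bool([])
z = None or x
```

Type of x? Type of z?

bool() returns bool; None or <bool> returns the bool

bool, bool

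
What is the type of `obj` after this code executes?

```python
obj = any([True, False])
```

any() returns bool

bool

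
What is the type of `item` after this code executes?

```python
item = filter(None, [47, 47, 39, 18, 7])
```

filter() returns a filter iterator object

filter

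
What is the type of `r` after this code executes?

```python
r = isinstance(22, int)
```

isinstance() returns bool

bool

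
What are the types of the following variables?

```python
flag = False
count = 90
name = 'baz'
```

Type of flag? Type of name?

flag is bool; name is str

bool, str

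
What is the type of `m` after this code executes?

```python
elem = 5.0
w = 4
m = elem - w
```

float - int returns float (5.0 - 4 = 1.0)

float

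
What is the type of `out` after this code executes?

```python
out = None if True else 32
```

Ternary: condition is True, if branch (None) taken → NoneType

NoneType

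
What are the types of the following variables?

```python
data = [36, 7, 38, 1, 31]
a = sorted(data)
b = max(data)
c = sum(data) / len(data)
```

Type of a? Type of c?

sorted() returns list; int / int returns float

list, float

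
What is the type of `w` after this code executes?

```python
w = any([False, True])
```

any() returns bool

bool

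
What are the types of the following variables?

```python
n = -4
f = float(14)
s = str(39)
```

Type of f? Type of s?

f is float; s is str

float, str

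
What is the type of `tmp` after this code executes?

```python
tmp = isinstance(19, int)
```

isinstance() returns bool

bool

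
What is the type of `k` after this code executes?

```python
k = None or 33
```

'or' with None returns the other value (33, int)

int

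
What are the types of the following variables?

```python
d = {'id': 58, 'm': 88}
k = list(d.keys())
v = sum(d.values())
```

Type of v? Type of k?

sum of int values returns int; list(...) returns list

int, list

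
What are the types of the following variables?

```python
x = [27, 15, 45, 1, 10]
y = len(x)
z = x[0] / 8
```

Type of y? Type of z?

len() returns int; int / int returns float

int, float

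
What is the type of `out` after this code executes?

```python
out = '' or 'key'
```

'or' returns first truthy value ('key', which is str)

str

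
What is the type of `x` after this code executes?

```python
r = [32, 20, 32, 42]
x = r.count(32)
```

list.count() returns int

int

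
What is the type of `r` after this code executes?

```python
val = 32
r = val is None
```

'is' comparison returns bool

bool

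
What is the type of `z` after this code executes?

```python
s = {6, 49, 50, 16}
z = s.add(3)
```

set.add() returns None (mutates in place)

NoneType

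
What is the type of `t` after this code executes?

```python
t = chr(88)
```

chr() returns str (single character)

str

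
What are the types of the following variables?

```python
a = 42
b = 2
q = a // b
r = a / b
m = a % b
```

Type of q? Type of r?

int // int returns int; int / int returns float

int, float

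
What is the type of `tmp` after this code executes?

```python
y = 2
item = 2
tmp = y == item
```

Equality comparison returns bool

bool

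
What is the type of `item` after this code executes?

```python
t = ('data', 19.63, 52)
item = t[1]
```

Index 1 of tuple is 19.63 which is float

float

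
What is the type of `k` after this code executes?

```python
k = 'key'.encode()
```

str.encode() returns bytes

bytes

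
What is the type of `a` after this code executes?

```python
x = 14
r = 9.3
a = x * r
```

int * float returns float (14 * 9.3 = 130.2)

float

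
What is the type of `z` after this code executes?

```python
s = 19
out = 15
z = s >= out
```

Comparison operators return bool

bool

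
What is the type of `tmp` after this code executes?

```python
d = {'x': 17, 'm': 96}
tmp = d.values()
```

.values() returns a dict_values view object

dict_values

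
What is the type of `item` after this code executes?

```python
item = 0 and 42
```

'and' returns the first falsy value (0, which is int)

int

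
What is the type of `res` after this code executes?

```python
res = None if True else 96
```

Ternary: condition is True, if branch (None) taken → NoneType

NoneType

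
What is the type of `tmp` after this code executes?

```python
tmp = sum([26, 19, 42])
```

sum() of ints returns int

int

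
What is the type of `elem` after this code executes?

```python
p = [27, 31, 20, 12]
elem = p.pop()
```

list.pop() returns the popped element (int here)

int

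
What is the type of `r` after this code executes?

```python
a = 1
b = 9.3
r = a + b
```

int + float returns float (1 + 9.3 = 10.3)

float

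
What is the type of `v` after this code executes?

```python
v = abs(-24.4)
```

abs() of float returns float

float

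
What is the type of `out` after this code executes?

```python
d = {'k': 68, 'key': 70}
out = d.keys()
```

.keys() returns a dict_keys view object

dict_keys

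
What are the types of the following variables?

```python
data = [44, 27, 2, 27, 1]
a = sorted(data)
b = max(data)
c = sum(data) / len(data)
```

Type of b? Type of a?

max of ints returns int; sorted() returns list

int, list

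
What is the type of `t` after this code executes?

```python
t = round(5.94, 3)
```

round() with ndigits arg returns float

float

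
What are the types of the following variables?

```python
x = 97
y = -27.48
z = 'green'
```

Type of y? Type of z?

y is float; z is str

float, str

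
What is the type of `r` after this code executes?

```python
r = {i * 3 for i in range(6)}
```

A set comprehension {expr for x in iterable} produces a set

set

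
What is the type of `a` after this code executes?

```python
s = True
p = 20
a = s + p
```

bool + int returns int (True is 1, so 1 + 20 = 21)

int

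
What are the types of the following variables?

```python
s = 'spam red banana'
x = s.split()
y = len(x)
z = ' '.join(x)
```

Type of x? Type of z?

str.split() returns list; str.join() returns str

list, str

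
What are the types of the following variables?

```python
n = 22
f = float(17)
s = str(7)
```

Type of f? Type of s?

f is float; s is str

float, str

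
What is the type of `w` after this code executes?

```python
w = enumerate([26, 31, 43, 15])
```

enumerate() returns an enumerate iterator object

enumerate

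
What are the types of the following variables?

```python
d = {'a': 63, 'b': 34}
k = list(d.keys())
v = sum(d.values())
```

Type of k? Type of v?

list(...) returns list; sum of int values returns int

list, int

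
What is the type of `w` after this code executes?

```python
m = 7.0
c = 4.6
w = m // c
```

float // float returns float (floor division preserves float type)

float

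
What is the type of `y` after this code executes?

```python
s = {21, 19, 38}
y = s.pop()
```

Popping from a set of ints returns int

int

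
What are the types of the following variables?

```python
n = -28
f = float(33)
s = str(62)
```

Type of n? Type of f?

n is int; f is float

int, float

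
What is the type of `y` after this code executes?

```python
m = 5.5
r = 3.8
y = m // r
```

float // float returns float (floor division preserves float type)

float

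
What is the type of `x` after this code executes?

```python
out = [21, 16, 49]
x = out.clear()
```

list.clear() returns None

NoneType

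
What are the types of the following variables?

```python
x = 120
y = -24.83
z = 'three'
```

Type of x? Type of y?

x is int; y is float

int, float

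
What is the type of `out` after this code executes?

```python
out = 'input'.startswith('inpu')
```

str.startswith() returns bool

bool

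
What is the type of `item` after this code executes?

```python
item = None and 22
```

'and' returns first falsy value (None)

NoneType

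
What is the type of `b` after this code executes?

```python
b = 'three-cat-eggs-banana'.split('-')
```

str.split() returns list

list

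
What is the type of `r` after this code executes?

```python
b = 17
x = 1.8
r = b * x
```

int * float returns float (17 * 1.8 = 30.6)

float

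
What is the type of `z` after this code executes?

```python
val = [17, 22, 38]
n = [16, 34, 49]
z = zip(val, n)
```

zip() returns a zip iterator object

zip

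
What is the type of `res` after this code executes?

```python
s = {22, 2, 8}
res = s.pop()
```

Popping from a set of ints returns int

int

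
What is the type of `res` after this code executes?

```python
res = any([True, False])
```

any() returns bool

bool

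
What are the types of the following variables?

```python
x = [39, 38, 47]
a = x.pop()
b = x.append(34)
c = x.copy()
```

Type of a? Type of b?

list.pop() returns the element (int); list.append() returns None

int, NoneType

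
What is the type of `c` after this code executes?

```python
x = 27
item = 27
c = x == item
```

Equality comparison returns bool

bool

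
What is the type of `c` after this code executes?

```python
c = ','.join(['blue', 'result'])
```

str.join() returns str

str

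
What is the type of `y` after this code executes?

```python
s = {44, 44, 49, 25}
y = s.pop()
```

Popping from a set of ints returns int

int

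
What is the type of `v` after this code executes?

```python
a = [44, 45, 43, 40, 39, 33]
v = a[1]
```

Indexing a list of ints returns int (a[1] = 45)

int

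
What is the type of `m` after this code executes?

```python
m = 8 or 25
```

'or' returns the first truthy value (8, which is int)

int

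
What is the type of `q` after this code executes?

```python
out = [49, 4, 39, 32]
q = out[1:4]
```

Slicing a list always returns a list

list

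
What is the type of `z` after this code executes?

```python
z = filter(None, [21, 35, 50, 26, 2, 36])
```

filter() returns a filter iterator object

filter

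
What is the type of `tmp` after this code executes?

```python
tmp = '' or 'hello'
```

'or' returns first truthy value ('hello', which is str)

str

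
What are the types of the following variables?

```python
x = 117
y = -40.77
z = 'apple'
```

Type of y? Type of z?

y is float; z is str

float, str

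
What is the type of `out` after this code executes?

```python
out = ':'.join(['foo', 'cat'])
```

str.join() returns str

str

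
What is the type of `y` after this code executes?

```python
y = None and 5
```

'and' returns first falsy value (None)

NoneType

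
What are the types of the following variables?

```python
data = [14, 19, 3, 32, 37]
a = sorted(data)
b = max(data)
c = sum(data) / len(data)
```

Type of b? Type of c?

max of ints returns int; int / int returns float

int, float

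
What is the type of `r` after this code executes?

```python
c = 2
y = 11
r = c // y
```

int // int returns int (2 // 11 = 0)

int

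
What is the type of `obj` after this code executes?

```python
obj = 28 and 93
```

'and' returns the last value when all truthy (93, which is int)

int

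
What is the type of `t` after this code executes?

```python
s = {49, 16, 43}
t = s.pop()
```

Popping from a set of ints returns int

int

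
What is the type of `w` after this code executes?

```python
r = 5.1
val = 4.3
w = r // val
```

float // float returns float (floor division preserves float type)

float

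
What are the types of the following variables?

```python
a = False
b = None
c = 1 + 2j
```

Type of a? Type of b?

a is bool; b is NoneType

bool, NoneType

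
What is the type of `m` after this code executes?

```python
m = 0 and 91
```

'and' returns the first falsy value (0, which is int)

int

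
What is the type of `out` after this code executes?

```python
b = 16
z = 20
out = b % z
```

int % int returns int (16 % 20 = 16)

int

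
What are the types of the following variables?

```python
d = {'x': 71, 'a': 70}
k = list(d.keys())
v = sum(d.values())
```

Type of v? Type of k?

sum of int values returns int; list(...) returns list

int, list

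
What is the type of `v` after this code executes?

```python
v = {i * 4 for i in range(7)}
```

A set comprehension {expr for x in iterable} produces a set

set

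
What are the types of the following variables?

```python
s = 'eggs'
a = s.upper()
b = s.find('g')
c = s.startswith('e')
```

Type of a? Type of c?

str.upper() returns str; str.startswith() returns bool

str, bool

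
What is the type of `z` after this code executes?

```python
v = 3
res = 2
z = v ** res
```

int ** positive int returns int (3 ** 2 = 9)

int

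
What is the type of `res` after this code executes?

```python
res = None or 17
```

'or' with None returns the other value (17, int)

int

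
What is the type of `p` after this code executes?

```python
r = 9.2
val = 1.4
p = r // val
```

float // float returns float (floor division preserves float type)

float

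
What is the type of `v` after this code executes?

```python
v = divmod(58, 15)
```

divmod() returns a tuple (quotient, remainder)

tuple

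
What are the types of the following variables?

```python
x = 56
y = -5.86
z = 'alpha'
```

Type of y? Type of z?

y is float; z is str

float, str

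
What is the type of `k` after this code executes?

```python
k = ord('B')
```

ord() returns int (Unicode code point)

int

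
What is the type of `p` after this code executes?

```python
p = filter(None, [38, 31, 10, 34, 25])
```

filter() returns a filter iterator object

filter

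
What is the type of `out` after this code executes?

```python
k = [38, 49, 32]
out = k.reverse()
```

list.reverse() returns None

NoneType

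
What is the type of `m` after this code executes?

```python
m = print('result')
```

print() returns None

NoneType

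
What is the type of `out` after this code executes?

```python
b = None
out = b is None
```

'is' comparison returns bool

bool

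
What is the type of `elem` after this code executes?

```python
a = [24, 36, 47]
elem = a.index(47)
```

list.index() returns int

int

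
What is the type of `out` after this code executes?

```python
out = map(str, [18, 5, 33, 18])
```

map() returns a map iterator object

map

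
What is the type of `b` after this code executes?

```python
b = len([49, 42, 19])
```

len() always returns int

int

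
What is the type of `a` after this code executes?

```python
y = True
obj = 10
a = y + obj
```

bool + int returns int (True is 1, so 1 + 10 = 11)

int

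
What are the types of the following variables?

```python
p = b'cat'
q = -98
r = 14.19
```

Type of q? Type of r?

q is int; r is float

int, float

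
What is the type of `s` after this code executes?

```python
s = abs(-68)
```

abs() of int returns int

int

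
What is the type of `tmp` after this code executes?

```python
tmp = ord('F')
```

ord() returns int (Unicode code point)

int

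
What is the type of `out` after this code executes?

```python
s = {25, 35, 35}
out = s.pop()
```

Popping from a set of ints returns int

int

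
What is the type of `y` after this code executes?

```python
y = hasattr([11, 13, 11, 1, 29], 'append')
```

hasattr() returns bool

bool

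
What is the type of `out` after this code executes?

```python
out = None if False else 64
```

Ternary: condition is False, else branch (64) taken → int

int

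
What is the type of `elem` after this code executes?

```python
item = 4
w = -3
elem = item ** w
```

int ** negative int returns float

float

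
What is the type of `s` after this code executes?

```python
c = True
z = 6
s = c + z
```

bool + int returns int (True is 1, so 1 + 6 = 7)

int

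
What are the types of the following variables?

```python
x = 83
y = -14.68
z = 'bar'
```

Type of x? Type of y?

x is int; y is float

int, float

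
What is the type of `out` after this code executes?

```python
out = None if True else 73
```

Ternary: condition is True, if branch (None) taken → NoneType

NoneType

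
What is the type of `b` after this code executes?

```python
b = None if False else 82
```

Ternary: condition is False, else branch (82) taken → int

int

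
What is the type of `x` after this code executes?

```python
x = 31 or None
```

'or' returns first truthy value (31, int)

int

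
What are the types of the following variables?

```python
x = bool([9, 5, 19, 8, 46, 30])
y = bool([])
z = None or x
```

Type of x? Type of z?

bool() returns bool; None or <bool> returns the bool

bool, bool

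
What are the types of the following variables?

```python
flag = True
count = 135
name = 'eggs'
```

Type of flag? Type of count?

flag is bool; count is int

bool, int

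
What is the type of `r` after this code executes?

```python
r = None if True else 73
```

Ternary: condition is True, if branch (None) taken → NoneType

NoneType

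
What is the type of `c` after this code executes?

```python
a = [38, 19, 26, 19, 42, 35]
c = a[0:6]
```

Slicing a list always returns a list

list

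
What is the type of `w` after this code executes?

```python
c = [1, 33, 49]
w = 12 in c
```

'in' operator returns bool

bool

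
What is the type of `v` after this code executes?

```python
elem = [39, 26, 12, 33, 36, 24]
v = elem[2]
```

Indexing a list of ints returns int (elem[2] = 12)

int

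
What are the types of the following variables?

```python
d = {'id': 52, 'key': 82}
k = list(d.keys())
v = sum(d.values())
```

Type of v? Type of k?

sum of int values returns int; list(...) returns list

int, list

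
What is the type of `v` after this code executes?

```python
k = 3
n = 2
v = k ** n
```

int ** positive int returns int (3 ** 2 = 9)

int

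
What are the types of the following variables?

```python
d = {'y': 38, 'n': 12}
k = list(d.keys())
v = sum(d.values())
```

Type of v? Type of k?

sum of int values returns int; list(...) returns list

int, list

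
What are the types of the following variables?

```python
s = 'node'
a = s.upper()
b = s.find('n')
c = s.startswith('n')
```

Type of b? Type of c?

str.find() returns int; str.startswith() returns bool

int, bool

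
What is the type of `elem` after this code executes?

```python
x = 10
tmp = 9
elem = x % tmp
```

int % int returns int (10 % 9 = 1)

int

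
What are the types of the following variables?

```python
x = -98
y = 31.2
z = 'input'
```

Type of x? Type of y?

x is int; y is float

int, float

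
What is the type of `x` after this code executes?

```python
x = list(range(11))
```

list(range(...)) returns list

list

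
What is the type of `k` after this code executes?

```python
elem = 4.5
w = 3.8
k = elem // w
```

float // float returns float (floor division preserves float type)

float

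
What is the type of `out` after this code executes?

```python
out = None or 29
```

'or' with None returns the other value (29, int)

int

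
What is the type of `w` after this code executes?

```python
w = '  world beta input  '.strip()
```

str.strip() returns str

str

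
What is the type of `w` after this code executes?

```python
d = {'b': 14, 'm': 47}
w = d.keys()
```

.keys() returns a dict_keys view object

dict_keys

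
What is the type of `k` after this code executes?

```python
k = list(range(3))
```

list(range(...)) returns list

list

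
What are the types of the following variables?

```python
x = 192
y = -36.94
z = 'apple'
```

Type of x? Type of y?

x is int; y is float

int, float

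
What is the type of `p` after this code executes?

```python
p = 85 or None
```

'or' returns first truthy value (85, int)

int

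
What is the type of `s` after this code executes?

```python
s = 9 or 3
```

'or' returns the first truthy value (9, which is int)

int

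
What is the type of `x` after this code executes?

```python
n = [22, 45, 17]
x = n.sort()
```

list.sort() returns None (sorts in place)

NoneType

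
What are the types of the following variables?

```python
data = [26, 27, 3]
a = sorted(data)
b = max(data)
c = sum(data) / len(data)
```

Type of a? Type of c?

sorted() returns list; int / int returns float

list, float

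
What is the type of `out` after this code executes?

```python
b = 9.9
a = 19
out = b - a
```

float - int returns float (9.9 - 19 = -9.1)

float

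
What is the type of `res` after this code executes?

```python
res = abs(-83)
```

abs() of int returns int

int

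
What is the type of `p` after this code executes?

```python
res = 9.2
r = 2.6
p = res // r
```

float // float returns float (floor division preserves float type)

float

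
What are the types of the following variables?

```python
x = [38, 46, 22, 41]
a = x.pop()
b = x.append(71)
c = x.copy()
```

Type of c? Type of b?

list.copy() returns list; list.append() returns None

list, NoneType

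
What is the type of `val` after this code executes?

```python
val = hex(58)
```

hex() returns str representation

str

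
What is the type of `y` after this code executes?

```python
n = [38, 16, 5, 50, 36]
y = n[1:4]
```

Slicing a list always returns a list

list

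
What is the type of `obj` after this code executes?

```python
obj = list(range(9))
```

list(range(...)) returns list

list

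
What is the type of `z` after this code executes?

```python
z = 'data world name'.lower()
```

str.lower() returns str

str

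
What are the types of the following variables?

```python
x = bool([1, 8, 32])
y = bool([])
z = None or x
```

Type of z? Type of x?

None or <bool> returns the bool; bool() returns bool

bool, bool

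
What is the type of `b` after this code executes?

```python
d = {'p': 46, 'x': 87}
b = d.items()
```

dict.items() returns a dict_items view

dict_items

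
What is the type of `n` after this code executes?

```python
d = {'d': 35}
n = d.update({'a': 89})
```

dict.update() returns None

NoneType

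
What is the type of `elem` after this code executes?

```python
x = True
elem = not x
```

'not' always returns bool

bool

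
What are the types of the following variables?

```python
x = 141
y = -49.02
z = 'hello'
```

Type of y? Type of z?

y is float; z is str

float, str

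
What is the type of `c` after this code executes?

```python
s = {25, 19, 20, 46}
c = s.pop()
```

Popping from a set of ints returns int

int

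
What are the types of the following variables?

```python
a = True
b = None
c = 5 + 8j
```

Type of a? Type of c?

a is bool; c is complex

bool, complex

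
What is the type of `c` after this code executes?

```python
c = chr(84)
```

chr() returns str (single character)

str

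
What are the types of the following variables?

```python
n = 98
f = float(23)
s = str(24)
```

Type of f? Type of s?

f is float; s is str

float, str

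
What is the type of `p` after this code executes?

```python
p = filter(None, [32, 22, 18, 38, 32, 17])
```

filter() returns a filter iterator object

filter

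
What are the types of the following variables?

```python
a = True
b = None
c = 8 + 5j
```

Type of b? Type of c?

b is NoneType; c is complex

NoneType, complex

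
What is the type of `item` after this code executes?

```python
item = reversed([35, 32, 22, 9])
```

reversed() on a list returns a list_reverseiterator

list_reverseiterator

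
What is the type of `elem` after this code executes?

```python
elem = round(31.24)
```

round() with no ndigits arg returns int

int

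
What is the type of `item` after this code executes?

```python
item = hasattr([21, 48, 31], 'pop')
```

hasattr() returns bool

bool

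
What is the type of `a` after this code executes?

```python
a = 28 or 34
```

'or' returns the first truthy value (28, which is int)

int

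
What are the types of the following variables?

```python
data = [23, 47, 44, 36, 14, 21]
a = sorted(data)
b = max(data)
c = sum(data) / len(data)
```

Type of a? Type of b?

sorted() returns list; max of ints returns int

list, int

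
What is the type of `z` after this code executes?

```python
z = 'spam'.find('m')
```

str.find() returns int (index, or -1)

int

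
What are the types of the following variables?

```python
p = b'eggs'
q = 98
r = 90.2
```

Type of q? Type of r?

q is int; r is float

int, float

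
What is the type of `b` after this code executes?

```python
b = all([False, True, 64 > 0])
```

all() returns bool

bool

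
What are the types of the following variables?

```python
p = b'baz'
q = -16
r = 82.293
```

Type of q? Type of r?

q is int; r is float

int, float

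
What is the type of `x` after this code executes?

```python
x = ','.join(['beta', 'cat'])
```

str.join() returns str

str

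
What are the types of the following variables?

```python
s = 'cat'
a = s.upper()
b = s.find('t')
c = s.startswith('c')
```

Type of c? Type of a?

str.startswith() returns bool; str.upper() returns str

bool, str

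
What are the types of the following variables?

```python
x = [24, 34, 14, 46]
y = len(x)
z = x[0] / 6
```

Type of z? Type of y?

int / int returns float; len() returns int

float, int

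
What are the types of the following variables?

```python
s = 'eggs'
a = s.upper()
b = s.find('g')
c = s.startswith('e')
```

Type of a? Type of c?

str.upper() returns str; str.startswith() returns bool

str, bool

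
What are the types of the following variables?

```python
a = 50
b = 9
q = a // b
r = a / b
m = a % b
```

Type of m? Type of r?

int % int returns int; int / int returns float

int, float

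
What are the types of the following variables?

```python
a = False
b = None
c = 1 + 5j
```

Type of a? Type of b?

a is bool; b is NoneType

bool, NoneType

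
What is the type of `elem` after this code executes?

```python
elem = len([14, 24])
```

len() always returns int

int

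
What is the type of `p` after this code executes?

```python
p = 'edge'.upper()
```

str.upper() returns str

str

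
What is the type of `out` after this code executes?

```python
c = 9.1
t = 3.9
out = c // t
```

float // float returns float (floor division preserves float type)

float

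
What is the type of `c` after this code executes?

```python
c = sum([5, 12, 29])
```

sum() of ints returns int

int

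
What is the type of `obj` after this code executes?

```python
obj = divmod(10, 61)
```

divmod() returns a tuple (quotient, remainder)

tuple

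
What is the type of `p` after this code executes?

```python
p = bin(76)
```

bin() returns str representation

str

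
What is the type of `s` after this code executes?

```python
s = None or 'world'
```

'or' with None returns the other value ('world', str)

str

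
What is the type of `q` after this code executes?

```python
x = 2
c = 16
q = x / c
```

int / int always returns float in Python 3 (2 / 16 = 0.125)

float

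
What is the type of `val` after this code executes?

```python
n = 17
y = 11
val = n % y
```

int % int returns int (17 % 11 = 6)

int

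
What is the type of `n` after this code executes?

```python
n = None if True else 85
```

Ternary: condition is True, if branch (None) taken → NoneType

NoneType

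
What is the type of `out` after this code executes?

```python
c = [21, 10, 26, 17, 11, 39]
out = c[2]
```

Indexing a list of ints returns int (c[2] = 26)

int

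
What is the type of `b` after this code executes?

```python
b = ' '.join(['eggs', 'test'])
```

str.join() returns str

str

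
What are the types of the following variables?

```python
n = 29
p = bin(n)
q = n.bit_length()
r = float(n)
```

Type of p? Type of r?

bin() returns str; float() returns float

str, float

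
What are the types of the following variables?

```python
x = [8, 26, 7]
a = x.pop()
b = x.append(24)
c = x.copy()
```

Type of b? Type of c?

list.append() returns None; list.copy() returns list

NoneType, list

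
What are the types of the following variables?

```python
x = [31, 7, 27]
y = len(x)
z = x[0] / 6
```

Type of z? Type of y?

int / int returns float; len() returns int

float, int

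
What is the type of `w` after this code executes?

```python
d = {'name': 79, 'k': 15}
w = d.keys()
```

.keys() returns a dict_keys view object

dict_keys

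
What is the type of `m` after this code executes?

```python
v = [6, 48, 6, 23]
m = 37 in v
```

'in' operator returns bool

bool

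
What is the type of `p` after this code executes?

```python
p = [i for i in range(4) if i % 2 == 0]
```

A list comprehension [...] produces a list

list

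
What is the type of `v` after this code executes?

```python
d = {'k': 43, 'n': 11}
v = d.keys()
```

.keys() returns a dict_keys view object

dict_keys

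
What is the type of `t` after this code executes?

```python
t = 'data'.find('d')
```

str.find() returns int (index, or -1)

int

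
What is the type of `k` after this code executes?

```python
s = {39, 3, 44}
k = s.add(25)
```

set.add() returns None (mutates in place)

NoneType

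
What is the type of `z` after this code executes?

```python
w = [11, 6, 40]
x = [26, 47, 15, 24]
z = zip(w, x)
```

zip() returns a zip iterator object

zip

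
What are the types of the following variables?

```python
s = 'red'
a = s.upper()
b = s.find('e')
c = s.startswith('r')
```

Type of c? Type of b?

str.startswith() returns bool; str.find() returns int

bool, int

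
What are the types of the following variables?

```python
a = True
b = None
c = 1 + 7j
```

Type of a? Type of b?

a is bool; b is NoneType

bool, NoneType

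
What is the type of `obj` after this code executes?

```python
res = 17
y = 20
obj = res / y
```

int / int always returns float in Python 3 (17 / 20 = 0.85)

float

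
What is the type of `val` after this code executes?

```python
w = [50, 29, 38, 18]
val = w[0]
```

Indexing a list of ints returns int (w[0] = 50)

int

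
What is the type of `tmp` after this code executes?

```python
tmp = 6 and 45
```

'and' returns the last value when all truthy (45, which is int)

int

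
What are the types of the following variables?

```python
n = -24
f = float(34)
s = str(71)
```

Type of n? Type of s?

n is int; s is str

int, str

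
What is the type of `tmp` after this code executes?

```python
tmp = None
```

None has type NoneType

NoneType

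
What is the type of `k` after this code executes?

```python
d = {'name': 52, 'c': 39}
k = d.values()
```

.values() returns a dict_values view object

dict_values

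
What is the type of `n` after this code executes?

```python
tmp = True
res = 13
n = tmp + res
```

bool + int returns int (True is 1, so 1 + 13 = 14)

int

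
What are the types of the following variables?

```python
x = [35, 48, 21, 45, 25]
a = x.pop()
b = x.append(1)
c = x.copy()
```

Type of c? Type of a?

list.copy() returns list; list.pop() returns the element (int)

list, int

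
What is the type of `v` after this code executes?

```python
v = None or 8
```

'or' with None returns the other value (8, int)

int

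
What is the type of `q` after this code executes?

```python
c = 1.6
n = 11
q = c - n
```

float - int returns float (1.6 - 11 = -9.4)

float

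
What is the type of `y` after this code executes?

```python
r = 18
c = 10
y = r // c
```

int // int returns int (18 // 10 = 1)

int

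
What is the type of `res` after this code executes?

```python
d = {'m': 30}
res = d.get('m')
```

dict.get() returns the value (int) when key is found

int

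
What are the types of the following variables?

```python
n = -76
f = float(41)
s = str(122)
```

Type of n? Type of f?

n is int; f is float

int, float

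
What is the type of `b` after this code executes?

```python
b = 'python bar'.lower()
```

str.lower() returns str

str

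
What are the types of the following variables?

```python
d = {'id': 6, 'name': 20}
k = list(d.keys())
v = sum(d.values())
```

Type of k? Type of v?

list(...) returns list; sum of int values returns int

list, int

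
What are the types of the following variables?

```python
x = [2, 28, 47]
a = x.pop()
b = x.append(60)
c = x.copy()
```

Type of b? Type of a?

list.append() returns None; list.pop() returns the element (int)

NoneType, int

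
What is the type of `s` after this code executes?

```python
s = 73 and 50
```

'and' returns the last value when all truthy (50, which is int)

int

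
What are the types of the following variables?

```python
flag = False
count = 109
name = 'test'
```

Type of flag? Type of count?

flag is bool; count is int

bool, int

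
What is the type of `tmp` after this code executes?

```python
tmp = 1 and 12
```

'and' returns the last value when all truthy (12, which is int)

int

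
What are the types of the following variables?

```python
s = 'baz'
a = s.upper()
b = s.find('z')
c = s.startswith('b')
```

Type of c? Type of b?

str.startswith() returns bool; str.find() returns int

bool, int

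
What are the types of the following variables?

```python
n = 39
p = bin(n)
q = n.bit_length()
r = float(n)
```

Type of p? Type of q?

bin() returns str; int.bit_length() returns int

str, int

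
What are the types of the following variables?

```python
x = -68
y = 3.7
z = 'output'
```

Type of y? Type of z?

y is float; z is str

float, str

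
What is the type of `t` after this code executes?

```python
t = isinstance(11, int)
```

isinstance() returns bool

bool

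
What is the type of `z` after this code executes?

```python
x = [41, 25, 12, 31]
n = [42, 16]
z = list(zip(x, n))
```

list(zip(...)) returns a list of tuples

list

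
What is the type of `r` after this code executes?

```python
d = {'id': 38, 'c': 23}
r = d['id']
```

Accessing dict[str, int] with key 'id' returns int value 38

int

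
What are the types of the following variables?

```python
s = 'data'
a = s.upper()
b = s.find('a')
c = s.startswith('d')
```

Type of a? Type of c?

str.upper() returns str; str.startswith() returns bool

str, bool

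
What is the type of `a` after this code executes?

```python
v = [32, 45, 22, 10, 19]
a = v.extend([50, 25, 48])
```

list.extend() returns None

NoneType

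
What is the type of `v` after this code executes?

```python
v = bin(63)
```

bin() returns str representation

str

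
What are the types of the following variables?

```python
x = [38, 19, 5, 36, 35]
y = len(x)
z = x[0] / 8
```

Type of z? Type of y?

int / int returns float; len() returns int

float, int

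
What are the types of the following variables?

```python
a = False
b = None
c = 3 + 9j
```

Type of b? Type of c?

b is NoneType; c is complex

NoneType, complex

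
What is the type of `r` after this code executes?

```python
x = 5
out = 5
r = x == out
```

Equality comparison returns bool

bool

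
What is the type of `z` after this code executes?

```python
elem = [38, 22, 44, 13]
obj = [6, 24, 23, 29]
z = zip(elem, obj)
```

zip() returns a zip iterator object

zip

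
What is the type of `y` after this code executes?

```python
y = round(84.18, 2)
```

round() with ndigits arg returns float

float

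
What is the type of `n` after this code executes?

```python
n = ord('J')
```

ord() returns int (Unicode code point)

int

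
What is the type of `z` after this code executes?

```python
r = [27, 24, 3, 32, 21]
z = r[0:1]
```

Slicing a list always returns a list

list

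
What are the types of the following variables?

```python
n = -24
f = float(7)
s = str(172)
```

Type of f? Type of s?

f is float; s is str

float, str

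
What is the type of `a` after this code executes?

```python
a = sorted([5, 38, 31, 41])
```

sorted() always returns list

list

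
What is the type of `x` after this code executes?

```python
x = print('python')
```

print() returns None

NoneType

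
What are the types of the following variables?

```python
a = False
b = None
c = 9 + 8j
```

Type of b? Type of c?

b is NoneType; c is complex

NoneType, complex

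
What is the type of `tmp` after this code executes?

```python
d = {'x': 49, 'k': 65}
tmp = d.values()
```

.values() returns a dict_values view object

dict_values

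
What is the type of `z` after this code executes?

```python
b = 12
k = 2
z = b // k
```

int // int returns int (12 // 2 = 6)

int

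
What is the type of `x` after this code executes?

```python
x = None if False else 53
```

Ternary: condition is False, else branch (53) taken → int

int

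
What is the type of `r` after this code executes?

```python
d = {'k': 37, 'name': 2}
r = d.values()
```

.values() returns a dict_values view object

dict_values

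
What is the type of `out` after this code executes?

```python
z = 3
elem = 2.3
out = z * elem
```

int * float returns float (3 * 2.3 = 6.9)

float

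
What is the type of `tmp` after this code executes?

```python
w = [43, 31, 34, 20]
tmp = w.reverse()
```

list.reverse() returns None

NoneType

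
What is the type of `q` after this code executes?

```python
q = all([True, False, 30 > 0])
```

all() returns bool

bool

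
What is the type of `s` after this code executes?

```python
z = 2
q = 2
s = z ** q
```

int ** positive int returns int (2 ** 2 = 4)

int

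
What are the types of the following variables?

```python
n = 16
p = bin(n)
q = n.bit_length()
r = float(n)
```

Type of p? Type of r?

bin() returns str; float() returns float

str, float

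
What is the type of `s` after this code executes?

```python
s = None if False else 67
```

Ternary: condition is False, else branch (67) taken → int

int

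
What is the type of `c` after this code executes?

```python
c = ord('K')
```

ord() returns int (Unicode code point)

int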